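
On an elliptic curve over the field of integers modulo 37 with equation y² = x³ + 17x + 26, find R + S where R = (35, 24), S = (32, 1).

(0, 10)

(35, 24) + (32, 1). λ = (1 - 24)/(32 - 35) ≡ 14/34 mod 37. 34⁻¹ ≡ 12 (mod 37), so λ ≡ 20.
  x = λ² - 35 - 32 = 400 - 67 ≡ 0; y = λ·(35 - 0) - 24 ≡ 10. → (0, 10)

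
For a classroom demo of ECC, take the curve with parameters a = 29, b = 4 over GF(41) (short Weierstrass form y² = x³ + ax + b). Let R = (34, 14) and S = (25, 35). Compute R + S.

(34, 14) + (25, 35). λ = (35 - 14)/(25 - 34) ≡ 21/32 mod 41. 32⁻¹ ≡ 9 (mod 41), so λ ≡ 25.
  x = λ² - 34 - 25 = 625 - 59 ≡ 33; y = λ·(34 - 33) - 14 ≡ 11. → (33, 11)

(33, 11)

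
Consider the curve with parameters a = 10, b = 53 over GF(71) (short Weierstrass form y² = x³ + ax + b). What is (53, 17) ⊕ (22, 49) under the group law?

(53, 17) + (22, 49). λ = (49 - 17)/(22 - 53) ≡ 32/40 mod 71. 40⁻¹ ≡ 16 (mod 71), so λ ≡ 15.
  x = λ² - 53 - 22 = 225 - 75 ≡ 8; y = λ·(53 - 8) - 17 ≡ 19. → (8, 19)

(8, 19)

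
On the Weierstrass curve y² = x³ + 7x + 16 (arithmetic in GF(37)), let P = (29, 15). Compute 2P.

tangent at (29, 15): λ = (3·29² + 7)/(2·15) ≡ 14/30. 30⁻¹ ≡ 21 (mod 37), so λ ≡ 14·21 ≡ 35.
  x = λ² - 29 - 29 = 1225 - 58 ≡ 20; y = λ·(29 - 20) - 15 ≡ 4. → (20, 4)

(20, 4)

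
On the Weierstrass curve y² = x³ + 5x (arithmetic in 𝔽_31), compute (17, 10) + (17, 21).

O

The two points share x = 17 and their y-coordinates satisfy 10 + 21 ≡ 0 (mod 31), so they are inverses. Their sum is ∞.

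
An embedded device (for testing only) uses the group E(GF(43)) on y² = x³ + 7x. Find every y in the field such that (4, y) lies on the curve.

7, 36

x³ + 7x + 0 = 92 ≡ 6 (mod 43).
Square roots of 6 mod 43: 7 and 36 (since 7² = 49 ≡ 6).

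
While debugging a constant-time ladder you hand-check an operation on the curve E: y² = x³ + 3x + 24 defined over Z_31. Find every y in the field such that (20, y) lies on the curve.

x³ + 3x + 24 = 8084 ≡ 24 (mod 31).
24 is a non-residue mod 31; no y exists.

none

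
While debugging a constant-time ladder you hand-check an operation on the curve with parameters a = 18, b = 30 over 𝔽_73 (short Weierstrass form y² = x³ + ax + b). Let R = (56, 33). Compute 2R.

tangent at (56, 33): λ = (3·56² + 18)/(2·33) ≡ 9/66. 66⁻¹ ≡ 52 (mod 73), so λ ≡ 9·52 ≡ 30.
  x = λ² - 56 - 56 = 900 - 112 ≡ 58; y = λ·(56 - 58) - 33 ≡ 53. → (58, 53)

(58, 53)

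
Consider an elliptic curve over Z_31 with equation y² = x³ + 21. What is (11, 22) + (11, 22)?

(17, 6)

tangent at (11, 22): λ = (3·11² + 0)/(2·22) ≡ 22/13. 13⁻¹ ≡ 12 (mod 31) since 13·12 = 156 ≡ 1, so λ ≡ 22·12 ≡ 16.
  x = λ² - 11 - 11 = 256 - 22 ≡ 17; y = λ·(11 - 17) - 22 ≡ 6. → (17, 6)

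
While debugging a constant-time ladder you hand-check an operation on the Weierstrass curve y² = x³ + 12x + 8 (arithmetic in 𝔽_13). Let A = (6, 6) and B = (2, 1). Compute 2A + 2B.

O

First 2A:
Repeated addition: build up to 2A.
2A: tangent at (6, 6): λ = (3·6² + 12)/(2·6) ≡ 3/12. 12⁻¹ ≡ 12 (mod 13) since 12·12 = 144 ≡ 1, so λ ≡ 3·12 ≡ 10.
  x = λ² - 6 - 6 = 100 - 12 ≡ 10; y = λ·(6 - 10) - 6 ≡ 6. → (10, 6)
2A = (10, 6).
Next 2B:
Repeated addition: build up to 2B.
2B: tangent at (2, 1): λ = (3·2² + 12)/(2·1) ≡ 11/2. 2⁻¹ ≡ 7 (mod 13), so λ ≡ 11·7 ≡ 12.
  x = λ² - 2 - 2 = 144 - 4 ≡ 10; y = λ·(2 - 10) - 1 ≡ 7. → (10, 7)
2B = (10, 7).
Finally 2A + 2B:
(10, 6) + (10, 7): same x and y₁ ≡ -y₂, so the sum is the point at infinity.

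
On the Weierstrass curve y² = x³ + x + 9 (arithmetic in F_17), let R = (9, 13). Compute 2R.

tangent at (9, 13): λ = (3·9² + 1)/(2·13) ≡ 6/9. 9⁻¹ ≡ 2 (mod 17), so λ ≡ 6·2 ≡ 12.
  x = λ² - 9 - 9 = 144 - 18 ≡ 7; y = λ·(9 - 7) - 13 ≡ 11. → (7, 11)

(7, 11)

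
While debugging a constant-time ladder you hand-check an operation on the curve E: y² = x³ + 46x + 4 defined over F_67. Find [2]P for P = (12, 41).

(38, 64)

tangent at (12, 41): λ = (3·12² + 46)/(2·41) ≡ 9/15. 15⁻¹ ≡ 9 (mod 67), so λ ≡ 9·9 ≡ 14.
  x = λ² - 12 - 12 = 196 - 24 ≡ 38; y = λ·(12 - 38) - 41 ≡ 64. → (38, 64)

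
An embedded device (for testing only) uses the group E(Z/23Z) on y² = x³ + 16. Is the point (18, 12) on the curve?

yes

y² = 12² ≡ 6; x³ + 0x + 16 = 5848 ≡ 6 (mod 23). 6 = 6.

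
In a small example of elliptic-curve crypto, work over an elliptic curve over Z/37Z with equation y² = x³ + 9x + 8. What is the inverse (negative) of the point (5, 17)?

-(5, 17) = (5, -17 mod 37) = (5, 20).

(5, 20)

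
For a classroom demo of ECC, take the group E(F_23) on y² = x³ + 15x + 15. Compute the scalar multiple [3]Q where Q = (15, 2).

Repeated addition: build up to 3Q.
2Q: tangent at (15, 2): λ = (3·15² + 15)/(2·2) ≡ 0/4. 4⁻¹ ≡ 6 (mod 23), so λ ≡ 0·6 ≡ 0.
  x = λ² - 15 - 15 = 0 - 30 ≡ 16; y = λ·(15 - 16) - 2 ≡ 21. → (16, 21)
3Q: (16, 21) + (15, 2). λ = (2 - 21)/(15 - 16) ≡ 4/22 mod 23. 22⁻¹ ≡ 22 (mod 23), so λ ≡ 19.
  x = λ² - 16 - 15 = 361 - 31 ≡ 8; y = λ·(16 - 8) - 21 ≡ 16. → (8, 16)

(8, 16)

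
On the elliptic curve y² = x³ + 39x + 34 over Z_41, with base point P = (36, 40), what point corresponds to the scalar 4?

(32, 15)

Repeated addition: build up to 4P.
2P: tangent at (36, 40): λ = (3·36² + 39)/(2·40) ≡ 32/39. 39⁻¹ ≡ 20 (mod 41), so λ ≡ 32·20 ≡ 25.
  x = λ² - 36 - 36 = 625 - 72 ≡ 20; y = λ·(36 - 20) - 40 ≡ 32. → (20, 32)
3P: (20, 32) + (36, 40). λ = (40 - 32)/(36 - 20) ≡ 8/16 mod 41. 16⁻¹ ≡ 18 (mod 41), so λ ≡ 21.
  x = λ² - 20 - 36 = 441 - 56 ≡ 16; y = λ·(20 - 16) - 32 ≡ 11. → (16, 11)
4P: (16, 11) + (36, 40). λ = (40 - 11)/(36 - 16) ≡ 29/20 mod 41. 20⁻¹ ≡ 39 (mod 41) since 20·39 = 780 ≡ 1, so λ ≡ 24.
  x = λ² - 16 - 36 = 576 - 52 ≡ 32; y = λ·(16 - 32) - 11 ≡ 15. → (32, 15)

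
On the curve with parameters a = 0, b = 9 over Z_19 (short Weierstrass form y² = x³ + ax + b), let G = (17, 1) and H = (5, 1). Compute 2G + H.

(9, 15)

First 2G:
Repeated addition: build up to 2G.
2G: tangent at (17, 1): λ = (3·17² + 0)/(2·1) ≡ 12/2. 2⁻¹ ≡ 10 (mod 19), so λ ≡ 12·10 ≡ 6.
  x = λ² - 17 - 17 = 36 - 34 ≡ 2; y = λ·(17 - 2) - 1 ≡ 13. → (2, 13)
2G = (2, 13).
Finally 2G + H:
(2, 13) + (5, 1). λ = (1 - 13)/(5 - 2) ≡ 7/3 mod 19. 3⁻¹ ≡ 13 (mod 19), so λ ≡ 15.
  x = λ² - 2 - 5 = 225 - 7 ≡ 9; y = λ·(2 - 9) - 13 ≡ 15. → (9, 15)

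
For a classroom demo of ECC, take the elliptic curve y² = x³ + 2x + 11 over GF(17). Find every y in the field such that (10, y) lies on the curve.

none

x³ + 2x + 11 = 1031 ≡ 11 (mod 17).
11 is a non-residue mod 17; no y exists.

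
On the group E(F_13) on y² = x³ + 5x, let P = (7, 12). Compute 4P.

Repeated addition: build up to 4P.
2P: tangent at (7, 12): λ = (3·7² + 5)/(2·12) ≡ 9/11. 11⁻¹ ≡ 6 (mod 13) since 11·6 = 66 ≡ 1, so λ ≡ 9·6 ≡ 2.
  x = λ² - 7 - 7 = 4 - 14 ≡ 3; y = λ·(7 - 3) - 12 ≡ 9. → (3, 9)
3P: (3, 9) + (7, 12). λ = (12 - 9)/(7 - 3) ≡ 3/4 mod 13. 4⁻¹ ≡ 10 (mod 13), so λ ≡ 4.
  x = λ² - 3 - 7 = 16 - 10 ≡ 6; y = λ·(3 - 6) - 9 ≡ 5. → (6, 5)
4P: (6, 5) + (7, 12). λ = (12 - 5)/(7 - 6) ≡ 7/1 mod 13. 1⁻¹ ≡ 1 (mod 13), so λ ≡ 7.
  x = λ² - 6 - 7 = 49 - 13 ≡ 10; y = λ·(6 - 10) - 5 ≡ 6. → (10, 6)

(10, 6)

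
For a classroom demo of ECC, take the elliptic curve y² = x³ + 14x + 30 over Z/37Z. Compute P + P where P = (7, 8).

(16, 24)

tangent at (7, 8): λ = (3·7² + 14)/(2·8) ≡ 13/16. 16⁻¹ ≡ 7 (mod 37) since 16·7 = 112 ≡ 1, so λ ≡ 13·7 ≡ 17.
  x = λ² - 7 - 7 = 289 - 14 ≡ 16; y = λ·(7 - 16) - 8 ≡ 24. → (16, 24)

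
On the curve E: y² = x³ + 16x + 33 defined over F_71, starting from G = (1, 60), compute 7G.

(11, 7)

Repeated addition: build up to 7G.
2G: tangent at (1, 60): λ = (3·1² + 16)/(2·60) ≡ 19/49. 49⁻¹ ≡ 29 (mod 71), so λ ≡ 19·29 ≡ 54.
  x = λ² - 1 - 1 = 2916 - 2 ≡ 3; y = λ·(1 - 3) - 60 ≡ 45. → (3, 45)
3G: (3, 45) + (1, 60). λ = (60 - 45)/(1 - 3) ≡ 15/69 mod 71. 69⁻¹ ≡ 35 (mod 71) since 69·35 = 2415 ≡ 1, so λ ≡ 28.
  x = λ² - 3 - 1 = 784 - 4 ≡ 70; y = λ·(3 - 70) - 45 ≡ 67. → (70, 67)
4G: (70, 67) + (1, 60). λ = (60 - 67)/(1 - 70) ≡ 64/2 mod 71. 2⁻¹ ≡ 36 (mod 71), so λ ≡ 32.
  x = λ² - 70 - 1 = 1024 - 71 ≡ 30; y = λ·(70 - 30) - 67 ≡ 6. → (30, 6)
5G: (30, 6) + (1, 60). λ = (60 - 6)/(1 - 30) ≡ 54/42 mod 71. 42⁻¹ ≡ 22 (mod 71), so λ ≡ 52.
  x = λ² - 30 - 1 = 2704 - 31 ≡ 46; y = λ·(30 - 46) - 6 ≡ 14. → (46, 14)
6G: (46, 14) + (1, 60). λ = (60 - 14)/(1 - 46) ≡ 46/26 mod 71. 26⁻¹ ≡ 41 (mod 71) since 26·41 = 1066 ≡ 1, so λ ≡ 40.
  x = λ² - 46 - 1 = 1600 - 47 ≡ 62; y = λ·(46 - 62) - 14 ≡ 56. → (62, 56)
7G: (62, 56) + (1, 60). λ = (60 - 56)/(1 - 62) ≡ 4/10 mod 71. 10⁻¹ ≡ 64 (mod 71), so λ ≡ 43.
  x = λ² - 62 - 1 = 1849 - 63 ≡ 11; y = λ·(62 - 11) - 56 ≡ 7. → (11, 7)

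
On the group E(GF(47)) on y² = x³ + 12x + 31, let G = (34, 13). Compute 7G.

Repeated addition: build up to 7G.
2G: tangent at (34, 13): λ = (3·34² + 12)/(2·13) ≡ 2/26. 26⁻¹ ≡ 38 (mod 47), so λ ≡ 2·38 ≡ 29.
  x = λ² - 34 - 34 = 841 - 68 ≡ 21; y = λ·(34 - 21) - 13 ≡ 35. → (21, 35)
3G: (21, 35) + (34, 13). λ = (13 - 35)/(34 - 21) ≡ 25/13 mod 47. 13⁻¹ ≡ 29 (mod 47), so λ ≡ 20.
  x = λ² - 21 - 34 = 400 - 55 ≡ 16; y = λ·(21 - 16) - 35 ≡ 18. → (16, 18)
4G: (16, 18) + (34, 13). λ = (13 - 18)/(34 - 16) ≡ 42/18 mod 47. 18⁻¹ ≡ 34 (mod 47) since 18·34 = 612 ≡ 1, so λ ≡ 18.
  x = λ² - 16 - 34 = 324 - 50 ≡ 39; y = λ·(16 - 39) - 18 ≡ 38. → (39, 38)
5G: (39, 38) + (34, 13). λ = (13 - 38)/(34 - 39) ≡ 22/42 mod 47. 42⁻¹ ≡ 28 (mod 47) since 42·28 = 1176 ≡ 1, so λ ≡ 5.
  x = λ² - 39 - 34 = 25 - 73 ≡ 46; y = λ·(39 - 46) - 38 ≡ 21. → (46, 21)
6G: (46, 21) + (34, 13). λ = (13 - 21)/(34 - 46) ≡ 39/35 mod 47. 35⁻¹ ≡ 43 (mod 47), so λ ≡ 32.
  x = λ² - 46 - 34 = 1024 - 80 ≡ 4; y = λ·(46 - 4) - 21 ≡ 7. → (4, 7)
7G: (4, 7) + (34, 13). λ = (13 - 7)/(34 - 4) ≡ 6/30 mod 47. 30⁻¹ ≡ 11 (mod 47), so λ ≡ 19.
  x = λ² - 4 - 34 = 361 - 38 ≡ 41; y = λ·(4 - 41) - 7 ≡ 42. → (41, 42)

(41, 42)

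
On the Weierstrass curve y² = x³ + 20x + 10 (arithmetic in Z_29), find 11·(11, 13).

(11, 16)

Write Q = (11, 13).
Repeated addition: build up to 11Q.
2Q: tangent at (11, 13): λ = (3·11² + 20)/(2·13) ≡ 6/26. 26⁻¹ ≡ 19 (mod 29), so λ ≡ 6·19 ≡ 27.
  x = λ² - 11 - 11 = 729 - 22 ≡ 11; y = λ·(11 - 11) - 13 ≡ 16. → (11, 16)
3Q: (11, 16) + (11, 13): same x and y₁ ≡ -y₂, so the sum is O.
4Q: O + (11, 13) = (11, 13) (identity).
5Q: tangent at (11, 13): λ = (3·11² + 20)/(2·13) ≡ 6/26. 26⁻¹ ≡ 19 (mod 29) since 26·19 = 494 ≡ 1, so λ ≡ 6·19 ≡ 27.
  x = λ² - 11 - 11 = 729 - 22 ≡ 11; y = λ·(11 - 11) - 13 ≡ 16. → (11, 16)
6Q: (11, 16) + (11, 13): same x and y₁ ≡ -y₂, so the sum is O.
7Q: O + (11, 13) = (11, 13) (identity).
8Q: tangent at (11, 13): λ = (3·11² + 20)/(2·13) ≡ 6/26. 26⁻¹ ≡ 19 (mod 29), so λ ≡ 6·19 ≡ 27.
  x = λ² - 11 - 11 = 729 - 22 ≡ 11; y = λ·(11 - 11) - 13 ≡ 16. → (11, 16)
9Q: (11, 16) + (11, 13): same x and y₁ ≡ -y₂, so the sum is O.
10Q: O + (11, 13) = (11, 13) (identity).
11Q: tangent at (11, 13): λ = (3·11² + 20)/(2·13) ≡ 6/26. 26⁻¹ ≡ 19 (mod 29), so λ ≡ 6·19 ≡ 27.
  x = λ² - 11 - 11 = 729 - 22 ≡ 11; y = λ·(11 - 11) - 13 ≡ 16. → (11, 16)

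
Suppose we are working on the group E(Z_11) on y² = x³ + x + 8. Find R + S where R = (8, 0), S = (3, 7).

(9, 8)

(8, 0) + (3, 7). λ = (7 - 0)/(3 - 8) ≡ 7/6 mod 11. 6⁻¹ ≡ 2 (mod 11) since 6·2 = 12 ≡ 1, so λ ≡ 3.
  x = λ² - 8 - 3 = 9 - 11 ≡ 9; y = λ·(8 - 9) - 0 ≡ 8. → (9, 8)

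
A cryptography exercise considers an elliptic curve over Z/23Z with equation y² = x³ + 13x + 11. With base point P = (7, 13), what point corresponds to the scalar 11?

(1, 5)

Repeated addition: build up to 11P.
2P: tangent at (7, 13): λ = (3·7² + 13)/(2·13) ≡ 22/3. 3⁻¹ ≡ 8 (mod 23), so λ ≡ 22·8 ≡ 15.
  x = λ² - 7 - 7 = 225 - 14 ≡ 4; y = λ·(7 - 4) - 13 ≡ 9. → (4, 9)
3P: (4, 9) + (7, 13). λ = (13 - 9)/(7 - 4) ≡ 4/3 mod 23. 3⁻¹ ≡ 8 (mod 23), so λ ≡ 9.
  x = λ² - 4 - 7 = 81 - 11 ≡ 1; y = λ·(4 - 1) - 9 ≡ 18. → (1, 18)
4P: (1, 18) + (7, 13). λ = (13 - 18)/(7 - 1) ≡ 18/6 mod 23. 6⁻¹ ≡ 4 (mod 23), so λ ≡ 3.
  x = λ² - 1 - 7 = 9 - 8 ≡ 1; y = λ·(1 - 1) - 18 ≡ 5. → (1, 5)
5P: (1, 5) + (7, 13). λ = (13 - 5)/(7 - 1) ≡ 8/6 mod 23. 6⁻¹ ≡ 4 (mod 23), so λ ≡ 9.
  x = λ² - 1 - 7 = 81 - 8 ≡ 4; y = λ·(1 - 4) - 5 ≡ 14. → (4, 14)
6P: (4, 14) + (7, 13). λ = (13 - 14)/(7 - 4) ≡ 22/3 mod 23. 3⁻¹ ≡ 8 (mod 23), so λ ≡ 15.
  x = λ² - 4 - 7 = 225 - 11 ≡ 7; y = λ·(4 - 7) - 14 ≡ 10. → (7, 10)
7P: (7, 10) + (7, 13): same x and y₁ ≡ -y₂, so the sum is 𝒪.
8P: 𝒪 + (7, 13) = (7, 13) (identity).
9P: tangent at (7, 13): λ = (3·7² + 13)/(2·13) ≡ 22/3. 3⁻¹ ≡ 8 (mod 23), so λ ≡ 22·8 ≡ 15.
  x = λ² - 7 - 7 = 225 - 14 ≡ 4; y = λ·(7 - 4) - 13 ≡ 9. → (4, 9)
10P: (4, 9) + (7, 13). λ = (13 - 9)/(7 - 4) ≡ 4/3 mod 23. 3⁻¹ ≡ 8 (mod 23), so λ ≡ 9.
  x = λ² - 4 - 7 = 81 - 11 ≡ 1; y = λ·(4 - 1) - 9 ≡ 18. → (1, 18)
11P: (1, 18) + (7, 13). λ = (13 - 18)/(7 - 1) ≡ 18/6 mod 23. 6⁻¹ ≡ 4 (mod 23), so λ ≡ 3.
  x = λ² - 1 - 7 = 9 - 8 ≡ 1; y = λ·(1 - 1) - 18 ≡ 5. → (1, 5)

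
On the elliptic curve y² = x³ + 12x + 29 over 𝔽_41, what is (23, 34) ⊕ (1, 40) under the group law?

(33, 6)

(23, 34) + (1, 40). λ = (40 - 34)/(1 - 23) ≡ 6/19 mod 41. 19⁻¹ ≡ 13 (mod 41), so λ ≡ 37.
  x = λ² - 23 - 1 = 1369 - 24 ≡ 33; y = λ·(23 - 33) - 34 ≡ 6. → (33, 6)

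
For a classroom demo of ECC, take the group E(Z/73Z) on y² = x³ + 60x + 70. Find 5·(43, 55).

(62, 14)

Write Q = (43, 55).
Double-and-add on 5 = (101)₂. Start with Q = (43, 55) for the leading 1-bit.
double: tangent at (43, 55): λ = (3·43² + 60)/(2·55) ≡ 59/37. 37⁻¹ ≡ 2 (mod 73), so λ ≡ 59·2 ≡ 45.
  x = λ² - 43 - 43 = 2025 - 86 ≡ 41; y = λ·(43 - 41) - 55 ≡ 35. → (41, 35)
double: tangent at (41, 35): λ = (3·41² + 60)/(2·35) ≡ 66/70. 70⁻¹ ≡ 24 (mod 73) since 70·24 = 1680 ≡ 1, so λ ≡ 66·24 ≡ 51.
  x = λ² - 41 - 41 = 2601 - 82 ≡ 37; y = λ·(41 - 37) - 35 ≡ 23. → (37, 23)
add Q: (37, 23) + (43, 55). λ = (55 - 23)/(43 - 37) ≡ 32/6 mod 73. 6⁻¹ ≡ 61 (mod 73), so λ ≡ 54.
  x = λ² - 37 - 43 = 2916 - 80 ≡ 62; y = λ·(37 - 62) - 23 ≡ 14. → (62, 14)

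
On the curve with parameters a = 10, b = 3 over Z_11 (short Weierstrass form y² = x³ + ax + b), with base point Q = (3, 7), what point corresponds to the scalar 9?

Double-and-add on 9 = (1001)₂. Start with Q = (3, 7) for the leading 1-bit.
double: tangent at (3, 7): λ = (3·3² + 10)/(2·7) ≡ 4/3. 3⁻¹ ≡ 4 (mod 11), so λ ≡ 4·4 ≡ 5.
  x = λ² - 3 - 3 = 25 - 6 ≡ 8; y = λ·(3 - 8) - 7 ≡ 1. → (8, 1)
double: tangent at (8, 1): λ = (3·8² + 10)/(2·1) ≡ 4/2. 2⁻¹ ≡ 6 (mod 11) since 2·6 = 12 ≡ 1, so λ ≡ 4·6 ≡ 2.
  x = λ² - 8 - 8 = 4 - 16 ≡ 10; y = λ·(8 - 10) - 1 ≡ 6. → (10, 6)
double: tangent at (10, 6): λ = (3·10² + 10)/(2·6) ≡ 2/1. 1⁻¹ ≡ 1 (mod 11), so λ ≡ 2·1 ≡ 2.
  x = λ² - 10 - 10 = 4 - 20 ≡ 6; y = λ·(10 - 6) - 6 ≡ 2. → (6, 2)
add Q: (6, 2) + (3, 7). λ = (7 - 2)/(3 - 6) ≡ 5/8 mod 11. 8⁻¹ ≡ 7 (mod 11) since 8·7 = 56 ≡ 1, so λ ≡ 2.
  x = λ² - 6 - 3 = 4 - 9 ≡ 6; y = λ·(6 - 6) - 2 ≡ 9. → (6, 9)

(6, 9)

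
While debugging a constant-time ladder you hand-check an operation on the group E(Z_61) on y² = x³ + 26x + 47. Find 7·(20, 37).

Write Q = (20, 37).
Double-and-add on 7 = (111)₂. Start with Q = (20, 37) for the leading 1-bit.
double: tangent at (20, 37): λ = (3·20² + 26)/(2·37) ≡ 6/13. 13⁻¹ ≡ 47 (mod 61), so λ ≡ 6·47 ≡ 38.
  x = λ² - 20 - 20 = 1444 - 40 ≡ 1; y = λ·(20 - 1) - 37 ≡ 14. → (1, 14)
add Q: (1, 14) + (20, 37). λ = (37 - 14)/(20 - 1) ≡ 23/19 mod 61. 19⁻¹ ≡ 45 (mod 61) since 19·45 = 855 ≡ 1, so λ ≡ 59.
  x = λ² - 1 - 20 = 3481 - 21 ≡ 44; y = λ·(1 - 44) - 14 ≡ 11. → (44, 11)
double: tangent at (44, 11): λ = (3·44² + 26)/(2·11) ≡ 39/22. 22⁻¹ ≡ 25 (mod 61), so λ ≡ 39·25 ≡ 60.
  x = λ² - 44 - 44 = 3600 - 88 ≡ 35; y = λ·(44 - 35) - 11 ≡ 41. → (35, 41)
add Q: (35, 41) + (20, 37). λ = (37 - 41)/(20 - 35) ≡ 57/46 mod 61. 46⁻¹ ≡ 4 (mod 61), so λ ≡ 45.
  x = λ² - 35 - 20 = 2025 - 55 ≡ 18; y = λ·(35 - 18) - 41 ≡ 53. → (18, 53)

(18, 53)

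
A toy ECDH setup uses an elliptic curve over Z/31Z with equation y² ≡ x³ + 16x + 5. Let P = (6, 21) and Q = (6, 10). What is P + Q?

The two points share x = 6 and their y-coordinates satisfy 21 + 10 ≡ 0 (mod 31), so they are inverses. Their sum is O.

O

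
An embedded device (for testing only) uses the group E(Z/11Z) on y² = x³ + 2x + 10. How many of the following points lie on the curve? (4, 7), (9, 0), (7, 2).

(4, 7): 7² ≡ 5, rhs ≡ 5 → on.
(9, 0): 0² ≡ 0, rhs ≡ 9 → off.
(7, 2): 2² ≡ 4, rhs ≡ 4 → on.

2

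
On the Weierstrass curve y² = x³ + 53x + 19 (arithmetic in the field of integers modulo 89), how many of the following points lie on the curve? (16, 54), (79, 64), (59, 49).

3

(16, 54): 54² ≡ 68, rhs ≡ 68 → on.
(79, 64): 64² ≡ 2, rhs ≡ 2 → on.
(59, 49): 49² ≡ 87, rhs ≡ 87 → on.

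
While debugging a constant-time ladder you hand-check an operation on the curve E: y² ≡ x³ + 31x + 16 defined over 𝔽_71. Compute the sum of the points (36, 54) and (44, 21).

(18, 67)

(36, 54) + (44, 21). λ = (21 - 54)/(44 - 36) ≡ 38/8 mod 71. 8⁻¹ ≡ 9 (mod 71) since 8·9 = 72 ≡ 1, so λ ≡ 58.
  x = λ² - 36 - 44 = 3364 - 80 ≡ 18; y = λ·(36 - 18) - 54 ≡ 67. → (18, 67)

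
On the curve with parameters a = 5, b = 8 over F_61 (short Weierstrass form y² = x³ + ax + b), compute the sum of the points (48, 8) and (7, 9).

(15, 15)

(48, 8) + (7, 9). λ = (9 - 8)/(7 - 48) ≡ 1/20 mod 61. 20⁻¹ ≡ 58 (mod 61) since 20·58 = 1160 ≡ 1, so λ ≡ 58.
  x = λ² - 48 - 7 = 3364 - 55 ≡ 15; y = λ·(48 - 15) - 8 ≡ 15. → (15, 15)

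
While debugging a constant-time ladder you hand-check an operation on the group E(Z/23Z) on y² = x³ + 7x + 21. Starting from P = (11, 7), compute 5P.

(6, 16)

Repeated addition: build up to 5P.
2P: tangent at (11, 7): λ = (3·11² + 7)/(2·7) ≡ 2/14. 14⁻¹ ≡ 5 (mod 23), so λ ≡ 2·5 ≡ 10.
  x = λ² - 11 - 11 = 100 - 22 ≡ 9; y = λ·(11 - 9) - 7 ≡ 13. → (9, 13)
3P: (9, 13) + (11, 7). λ = (7 - 13)/(11 - 9) ≡ 17/2 mod 23. 2⁻¹ ≡ 12 (mod 23) since 2·12 = 24 ≡ 1, so λ ≡ 20.
  x = λ² - 9 - 11 = 400 - 20 ≡ 12; y = λ·(9 - 12) - 13 ≡ 19. → (12, 19)
4P: (12, 19) + (11, 7). λ = (7 - 19)/(11 - 12) ≡ 11/22 mod 23. 22⁻¹ ≡ 22 (mod 23) since 22·22 = 484 ≡ 1, so λ ≡ 12.
  x = λ² - 12 - 11 = 144 - 23 ≡ 6; y = λ·(12 - 6) - 19 ≡ 7. → (6, 7)
5P: (6, 7) + (11, 7). λ = (7 - 7)/(11 - 6) ≡ 0/5 mod 23. 5⁻¹ ≡ 14 (mod 23) since 5·14 = 70 ≡ 1, so λ ≡ 0.
  x = λ² - 6 - 11 = 0 - 17 ≡ 6; y = λ·(6 - 6) - 7 ≡ 16. → (6, 16)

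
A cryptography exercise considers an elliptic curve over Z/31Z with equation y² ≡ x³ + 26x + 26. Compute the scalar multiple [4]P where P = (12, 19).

Repeated addition: build up to 4P.
2P: tangent at (12, 19): λ = (3·12² + 26)/(2·19) ≡ 24/7. 7⁻¹ ≡ 9 (mod 31), so λ ≡ 24·9 ≡ 30.
  x = λ² - 12 - 12 = 900 - 24 ≡ 8; y = λ·(12 - 8) - 19 ≡ 8. → (8, 8)
3P: (8, 8) + (12, 19). λ = (19 - 8)/(12 - 8) ≡ 11/4 mod 31. 4⁻¹ ≡ 8 (mod 31), so λ ≡ 26.
  x = λ² - 8 - 12 = 676 - 20 ≡ 5; y = λ·(8 - 5) - 8 ≡ 8. → (5, 8)
4P: (5, 8) + (12, 19). λ = (19 - 8)/(12 - 5) ≡ 11/7 mod 31. 7⁻¹ ≡ 9 (mod 31) since 7·9 = 63 ≡ 1, so λ ≡ 6.
  x = λ² - 5 - 12 = 36 - 17 ≡ 19; y = λ·(5 - 19) - 8 ≡ 1. → (19, 1)

(19, 1)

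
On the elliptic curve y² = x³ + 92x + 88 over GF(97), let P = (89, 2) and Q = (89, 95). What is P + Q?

The two points share x = 89 and their y-coordinates satisfy 2 + 95 ≡ 0 (mod 97), so they are inverses. Their sum is 𝒪.

O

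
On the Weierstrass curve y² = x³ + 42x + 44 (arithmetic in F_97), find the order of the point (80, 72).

9

2P: tangent at (80, 72): λ = (3·80² + 42)/(2·72) ≡ 36/47. 47⁻¹ ≡ 64 (mod 97), so λ ≡ 36·64 ≡ 73.
  x = λ² - 80 - 80 = 5329 - 160 ≡ 28; y = λ·(80 - 28) - 72 ≡ 38. → (28, 38)
3P: (28, 38) + (80, 72). λ = (72 - 38)/(80 - 28) ≡ 34/52 mod 97. 52⁻¹ ≡ 28 (mod 97), so λ ≡ 79.
  x = λ² - 28 - 80 = 6241 - 108 ≡ 22; y = λ·(28 - 22) - 38 ≡ 48. → (22, 48)
4P: (22, 48) + (80, 72). λ = (72 - 48)/(80 - 22) ≡ 24/58 mod 97. 58⁻¹ ≡ 92 (mod 97) since 58·92 = 5336 ≡ 1, so λ ≡ 74.
  x = λ² - 22 - 80 = 5476 - 102 ≡ 39; y = λ·(22 - 39) - 48 ≡ 52. → (39, 52)
5P: (39, 52) + (80, 72). λ = (72 - 52)/(80 - 39) ≡ 20/41 mod 97. 41⁻¹ ≡ 71 (mod 97) since 41·71 = 2911 ≡ 1, so λ ≡ 62.
  x = λ² - 39 - 80 = 3844 - 119 ≡ 39; y = λ·(39 - 39) - 52 ≡ 45. → (39, 45)
6P: (39, 45) + (80, 72). λ = (72 - 45)/(80 - 39) ≡ 27/41 mod 97. 41⁻¹ ≡ 71 (mod 97) since 41·71 = 2911 ≡ 1, so λ ≡ 74.
  x = λ² - 39 - 80 = 5476 - 119 ≡ 22; y = λ·(39 - 22) - 45 ≡ 49. → (22, 49)
7P: (22, 49) + (80, 72). λ = (72 - 49)/(80 - 22) ≡ 23/58 mod 97. 58⁻¹ ≡ 92 (mod 97), so λ ≡ 79.
  x = λ² - 22 - 80 = 6241 - 102 ≡ 28; y = λ·(22 - 28) - 49 ≡ 59. → (28, 59)
8P: (28, 59) + (80, 72). λ = (72 - 59)/(80 - 28) ≡ 13/52 mod 97. 52⁻¹ ≡ 28 (mod 97), so λ ≡ 73.
  x = λ² - 28 - 80 = 5329 - 108 ≡ 80; y = λ·(28 - 80) - 59 ≡ 25. → (80, 25)
9P: (80, 25) + (80, 72): same x and y₁ ≡ -y₂, so the sum is ∞.
9P = ∞, so the order is 9.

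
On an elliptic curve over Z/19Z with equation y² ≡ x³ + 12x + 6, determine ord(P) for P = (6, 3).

2P: tangent at (6, 3): λ = (3·6² + 12)/(2·3) ≡ 6/6. 6⁻¹ ≡ 16 (mod 19) since 6·16 = 96 ≡ 1, so λ ≡ 6·16 ≡ 1.
  x = λ² - 6 - 6 = 1 - 12 ≡ 8; y = λ·(6 - 8) - 3 ≡ 14. → (8, 14)
3P: (8, 14) + (6, 3). λ = (3 - 14)/(6 - 8) ≡ 8/17 mod 19. 17⁻¹ ≡ 9 (mod 19), so λ ≡ 15.
  x = λ² - 8 - 6 = 225 - 14 ≡ 2; y = λ·(8 - 2) - 14 ≡ 0. → (2, 0)
4P: (2, 0) + (6, 3). λ = (3 - 0)/(6 - 2) ≡ 3/4 mod 19. 4⁻¹ ≡ 5 (mod 19) since 4·5 = 20 ≡ 1, so λ ≡ 15.
  x = λ² - 2 - 6 = 225 - 8 ≡ 8; y = λ·(2 - 8) - 0 ≡ 5. → (8, 5)
5P: (8, 5) + (6, 3). λ = (3 - 5)/(6 - 8) ≡ 17/17 mod 19. 17⁻¹ ≡ 9 (mod 19), so λ ≡ 1.
  x = λ² - 8 - 6 = 1 - 14 ≡ 6; y = λ·(8 - 6) - 5 ≡ 16. → (6, 16)
6P: (6, 16) + (6, 3): same x and y₁ ≡ -y₂, so the sum is O.
6P = O, so the order is 6.

6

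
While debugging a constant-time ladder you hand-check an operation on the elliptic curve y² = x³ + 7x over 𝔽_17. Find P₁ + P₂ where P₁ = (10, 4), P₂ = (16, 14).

(7, 1)

(10, 4) + (16, 14). λ = (14 - 4)/(16 - 10) ≡ 10/6 mod 17. 6⁻¹ ≡ 3 (mod 17), so λ ≡ 13.
  x = λ² - 10 - 16 = 169 - 26 ≡ 7; y = λ·(10 - 7) - 4 ≡ 1. → (7, 1)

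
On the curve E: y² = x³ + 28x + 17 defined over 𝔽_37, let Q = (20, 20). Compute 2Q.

tangent at (20, 20): λ = (3·20² + 28)/(2·20) ≡ 7/3. 3⁻¹ ≡ 25 (mod 37), so λ ≡ 7·25 ≡ 27.
  x = λ² - 20 - 20 = 729 - 40 ≡ 23; y = λ·(20 - 23) - 20 ≡ 10. → (23, 10)

(23, 10)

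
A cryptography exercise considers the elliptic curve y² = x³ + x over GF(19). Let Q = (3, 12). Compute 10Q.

Double-and-add on 10 = (1010)₂. Start with Q = (3, 12) for the leading 1-bit.
double: tangent at (3, 12): λ = (3·3² + 1)/(2·12) ≡ 9/5. 5⁻¹ ≡ 4 (mod 19) since 5·4 = 20 ≡ 1, so λ ≡ 9·4 ≡ 17.
  x = λ² - 3 - 3 = 289 - 6 ≡ 17; y = λ·(3 - 17) - 12 ≡ 16. → (17, 16)
double: tangent at (17, 16): λ = (3·17² + 1)/(2·16) ≡ 13/13. 13⁻¹ ≡ 3 (mod 19) since 13·3 = 39 ≡ 1, so λ ≡ 13·3 ≡ 1.
  x = λ² - 17 - 17 = 1 - 34 ≡ 5; y = λ·(17 - 5) - 16 ≡ 15. → (5, 15)
add Q: (5, 15) + (3, 12). λ = (12 - 15)/(3 - 5) ≡ 16/17 mod 19. 17⁻¹ ≡ 9 (mod 19) since 17·9 = 153 ≡ 1, so λ ≡ 11.
  x = λ² - 5 - 3 = 121 - 8 ≡ 18; y = λ·(5 - 18) - 15 ≡ 13. → (18, 13)
double: tangent at (18, 13): λ = (3·18² + 1)/(2·13) ≡ 4/7. 7⁻¹ ≡ 11 (mod 19) since 7·11 = 77 ≡ 1, so λ ≡ 4·11 ≡ 6.
  x = λ² - 18 - 18 = 36 - 36 ≡ 0; y = λ·(18 - 0) - 13 ≡ 0. → (0, 0)

(0, 0)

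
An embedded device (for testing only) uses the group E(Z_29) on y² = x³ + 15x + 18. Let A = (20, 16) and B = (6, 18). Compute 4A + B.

(20, 16)

First 4A:
Double-and-add on 4 = (100)₂. Start with A = (20, 16) for the leading 1-bit.
double: tangent at (20, 16): λ = (3·20² + 15)/(2·16) ≡ 26/3. 3⁻¹ ≡ 10 (mod 29) since 3·10 = 30 ≡ 1, so λ ≡ 26·10 ≡ 28.
  x = λ² - 20 - 20 = 784 - 40 ≡ 19; y = λ·(20 - 19) - 16 ≡ 12. → (19, 12)
double: tangent at (19, 12): λ = (3·19² + 15)/(2·12) ≡ 25/24. 24⁻¹ ≡ 23 (mod 29) since 24·23 = 552 ≡ 1, so λ ≡ 25·23 ≡ 24.
  x = λ² - 19 - 19 = 576 - 38 ≡ 16; y = λ·(19 - 16) - 12 ≡ 2. → (16, 2)
4A = (16, 2).
Finally 4A + B:
(16, 2) + (6, 18). λ = (18 - 2)/(6 - 16) ≡ 16/19 mod 29. 19⁻¹ ≡ 26 (mod 29) since 19·26 = 494 ≡ 1, so λ ≡ 10.
  x = λ² - 16 - 6 = 100 - 22 ≡ 20; y = λ·(16 - 20) - 2 ≡ 16. → (20, 16)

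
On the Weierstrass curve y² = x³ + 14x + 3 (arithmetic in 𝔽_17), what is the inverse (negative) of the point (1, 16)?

-(1, 16) = (1, -16 mod 17) = (1, 1).

(1, 1)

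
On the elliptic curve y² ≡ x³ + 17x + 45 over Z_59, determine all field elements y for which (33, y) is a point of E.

9, 50

x³ + 17x + 45 = 36543 ≡ 22 (mod 59).
Square roots of 22 mod 59: 9 and 50 (since 9² = 81 ≡ 22).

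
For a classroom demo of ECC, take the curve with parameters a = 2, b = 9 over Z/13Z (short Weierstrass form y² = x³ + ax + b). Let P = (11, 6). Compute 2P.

(5, 1)

tangent at (11, 6): λ = (3·11² + 2)/(2·6) ≡ 1/12. 12⁻¹ ≡ 12 (mod 13), so λ ≡ 1·12 ≡ 12.
  x = λ² - 11 - 11 = 144 - 22 ≡ 5; y = λ·(11 - 5) - 6 ≡ 1. → (5, 1)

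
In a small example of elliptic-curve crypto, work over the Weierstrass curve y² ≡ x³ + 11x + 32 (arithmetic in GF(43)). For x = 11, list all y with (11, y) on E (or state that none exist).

x³ + 11x + 32 = 1484 ≡ 22 (mod 43).
22 is a non-residue mod 43; no y exists.

none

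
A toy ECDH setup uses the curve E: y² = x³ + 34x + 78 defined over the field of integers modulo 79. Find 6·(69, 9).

(8, 54)

Write G = (69, 9).
Repeated addition: build up to 6G.
2G: tangent at (69, 9): λ = (3·69² + 34)/(2·9) ≡ 18/18. 18⁻¹ ≡ 22 (mod 79), so λ ≡ 18·22 ≡ 1.
  x = λ² - 69 - 69 = 1 - 138 ≡ 21; y = λ·(69 - 21) - 9 ≡ 39. → (21, 39)
3G: (21, 39) + (69, 9). λ = (9 - 39)/(69 - 21) ≡ 49/48 mod 79. 48⁻¹ ≡ 28 (mod 79), so λ ≡ 29.
  x = λ² - 21 - 69 = 841 - 90 ≡ 40; y = λ·(21 - 40) - 39 ≡ 42. → (40, 42)
4G: (40, 42) + (69, 9). λ = (9 - 42)/(69 - 40) ≡ 46/29 mod 79. 29⁻¹ ≡ 30 (mod 79), so λ ≡ 37.
  x = λ² - 40 - 69 = 1369 - 109 ≡ 75; y = λ·(40 - 75) - 42 ≡ 6. → (75, 6)
5G: (75, 6) + (69, 9). λ = (9 - 6)/(69 - 75) ≡ 3/73 mod 79. 73⁻¹ ≡ 13 (mod 79), so λ ≡ 39.
  x = λ² - 75 - 69 = 1521 - 144 ≡ 34; y = λ·(75 - 34) - 6 ≡ 13. → (34, 13)
6G: (34, 13) + (69, 9). λ = (9 - 13)/(69 - 34) ≡ 75/35 mod 79. 35⁻¹ ≡ 70 (mod 79), so λ ≡ 36.
  x = λ² - 34 - 69 = 1296 - 103 ≡ 8; y = λ·(34 - 8) - 13 ≡ 54. → (8, 54)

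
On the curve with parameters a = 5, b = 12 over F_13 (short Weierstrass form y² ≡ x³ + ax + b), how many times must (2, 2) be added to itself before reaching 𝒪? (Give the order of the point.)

2P: tangent at (2, 2): λ = (3·2² + 5)/(2·2) ≡ 4/4. 4⁻¹ ≡ 10 (mod 13) since 4·10 = 40 ≡ 1, so λ ≡ 4·10 ≡ 1.
  x = λ² - 2 - 2 = 1 - 4 ≡ 10; y = λ·(2 - 10) - 2 ≡ 3. → (10, 3)
3P: (10, 3) + (2, 2). λ = (2 - 3)/(2 - 10) ≡ 12/5 mod 13. 5⁻¹ ≡ 8 (mod 13), so λ ≡ 5.
  x = λ² - 10 - 2 = 25 - 12 ≡ 0; y = λ·(10 - 0) - 3 ≡ 8. → (0, 8)
4P: (0, 8) + (2, 2). λ = (2 - 8)/(2 - 0) ≡ 7/2 mod 13. 2⁻¹ ≡ 7 (mod 13), so λ ≡ 10.
  x = λ² - 0 - 2 = 100 - 2 ≡ 7; y = λ·(0 - 7) - 8 ≡ 0. → (7, 0)
5P: (7, 0) + (2, 2). λ = (2 - 0)/(2 - 7) ≡ 2/8 mod 13. 8⁻¹ ≡ 5 (mod 13) since 8·5 = 40 ≡ 1, so λ ≡ 10.
  x = λ² - 7 - 2 = 100 - 9 ≡ 0; y = λ·(7 - 0) - 0 ≡ 5. → (0, 5)
6P: (0, 5) + (2, 2). λ = (2 - 5)/(2 - 0) ≡ 10/2 mod 13. 2⁻¹ ≡ 7 (mod 13) since 2·7 = 14 ≡ 1, so λ ≡ 5.
  x = λ² - 0 - 2 = 25 - 2 ≡ 10; y = λ·(0 - 10) - 5 ≡ 10. → (10, 10)
7P: (10, 10) + (2, 2). λ = (2 - 10)/(2 - 10) ≡ 5/5 mod 13. 5⁻¹ ≡ 8 (mod 13) since 5·8 = 40 ≡ 1, so λ ≡ 1.
  x = λ² - 10 - 2 = 1 - 12 ≡ 2; y = λ·(10 - 2) - 10 ≡ 11. → (2, 11)
8P: (2, 11) + (2, 2): same x and y₁ ≡ -y₂, so the sum is 𝒪.
8P = 𝒪, so the order is 8.

8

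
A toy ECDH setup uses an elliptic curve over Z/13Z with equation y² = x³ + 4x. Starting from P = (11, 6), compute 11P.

Repeated addition: build up to 11P.
2P: tangent at (11, 6): λ = (3·11² + 4)/(2·6) ≡ 3/12. 12⁻¹ ≡ 12 (mod 13), so λ ≡ 3·12 ≡ 10.
  x = λ² - 11 - 11 = 100 - 22 ≡ 0; y = λ·(11 - 0) - 6 ≡ 0. → (0, 0)
3P: (0, 0) + (11, 6). λ = (6 - 0)/(11 - 0) ≡ 6/11 mod 13. 11⁻¹ ≡ 6 (mod 13), so λ ≡ 10.
  x = λ² - 0 - 11 = 100 - 11 ≡ 11; y = λ·(0 - 11) - 0 ≡ 7. → (11, 7)
4P: (11, 7) + (11, 6): same x and y₁ ≡ -y₂, so the sum is O.
5P: O + (11, 6) = (11, 6) (identity).
6P: tangent at (11, 6): λ = (3·11² + 4)/(2·6) ≡ 3/12. 12⁻¹ ≡ 12 (mod 13), so λ ≡ 3·12 ≡ 10.
  x = λ² - 11 - 11 = 100 - 22 ≡ 0; y = λ·(11 - 0) - 6 ≡ 0. → (0, 0)
7P: (0, 0) + (11, 6). λ = (6 - 0)/(11 - 0) ≡ 6/11 mod 13. 11⁻¹ ≡ 6 (mod 13), so λ ≡ 10.
  x = λ² - 0 - 11 = 100 - 11 ≡ 11; y = λ·(0 - 11) - 0 ≡ 7. → (11, 7)
8P: (11, 7) + (11, 6): same x and y₁ ≡ -y₂, so the sum is O.
9P: O + (11, 6) = (11, 6) (identity).
10P: tangent at (11, 6): λ = (3·11² + 4)/(2·6) ≡ 3/12. 12⁻¹ ≡ 12 (mod 13), so λ ≡ 3·12 ≡ 10.
  x = λ² - 11 - 11 = 100 - 22 ≡ 0; y = λ·(11 - 0) - 6 ≡ 0. → (0, 0)
11P: (0, 0) + (11, 6). λ = (6 - 0)/(11 - 0) ≡ 6/11 mod 13. 11⁻¹ ≡ 6 (mod 13), so λ ≡ 10.
  x = λ² - 0 - 11 = 100 - 11 ≡ 11; y = λ·(0 - 11) - 0 ≡ 7. → (11, 7)

(11, 7)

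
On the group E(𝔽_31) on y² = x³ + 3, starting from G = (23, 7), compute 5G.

(27, 1)

Repeated addition: build up to 5G.
2G: tangent at (23, 7): λ = (3·23² + 0)/(2·7) ≡ 6/14. 14⁻¹ ≡ 20 (mod 31), so λ ≡ 6·20 ≡ 27.
  x = λ² - 23 - 23 = 729 - 46 ≡ 1; y = λ·(23 - 1) - 7 ≡ 29. → (1, 29)
3G: (1, 29) + (23, 7). λ = (7 - 29)/(23 - 1) ≡ 9/22 mod 31. 22⁻¹ ≡ 24 (mod 31) since 22·24 = 528 ≡ 1, so λ ≡ 30.
  x = λ² - 1 - 23 = 900 - 24 ≡ 8; y = λ·(1 - 8) - 29 ≡ 9. → (8, 9)
4G: (8, 9) + (23, 7). λ = (7 - 9)/(23 - 8) ≡ 29/15 mod 31. 15⁻¹ ≡ 29 (mod 31), so λ ≡ 4.
  x = λ² - 8 - 23 = 16 - 31 ≡ 16; y = λ·(8 - 16) - 9 ≡ 21. → (16, 21)
5G: (16, 21) + (23, 7). λ = (7 - 21)/(23 - 16) ≡ 17/7 mod 31. 7⁻¹ ≡ 9 (mod 31) since 7·9 = 63 ≡ 1, so λ ≡ 29.
  x = λ² - 16 - 23 = 841 - 39 ≡ 27; y = λ·(16 - 27) - 21 ≡ 1. → (27, 1)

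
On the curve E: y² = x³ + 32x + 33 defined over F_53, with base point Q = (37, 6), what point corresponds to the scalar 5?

Repeated addition: build up to 5Q.
2Q: tangent at (37, 6): λ = (3·37² + 32)/(2·6) ≡ 5/12. 12⁻¹ ≡ 31 (mod 53) since 12·31 = 372 ≡ 1, so λ ≡ 5·31 ≡ 49.
  x = λ² - 37 - 37 = 2401 - 74 ≡ 48; y = λ·(37 - 48) - 6 ≡ 38. → (48, 38)
3Q: (48, 38) + (37, 6). λ = (6 - 38)/(37 - 48) ≡ 21/42 mod 53. 42⁻¹ ≡ 24 (mod 53) since 42·24 = 1008 ≡ 1, so λ ≡ 27.
  x = λ² - 48 - 37 = 729 - 85 ≡ 8; y = λ·(48 - 8) - 38 ≡ 35. → (8, 35)
4Q: (8, 35) + (37, 6). λ = (6 - 35)/(37 - 8) ≡ 24/29 mod 53. 29⁻¹ ≡ 11 (mod 53), so λ ≡ 52.
  x = λ² - 8 - 37 = 2704 - 45 ≡ 9; y = λ·(8 - 9) - 35 ≡ 19. → (9, 19)
5Q: (9, 19) + (37, 6). λ = (6 - 19)/(37 - 9) ≡ 40/28 mod 53. 28⁻¹ ≡ 36 (mod 53), so λ ≡ 9.
  x = λ² - 9 - 37 = 81 - 46 ≡ 35; y = λ·(9 - 35) - 19 ≡ 12. → (35, 12)

(35, 12)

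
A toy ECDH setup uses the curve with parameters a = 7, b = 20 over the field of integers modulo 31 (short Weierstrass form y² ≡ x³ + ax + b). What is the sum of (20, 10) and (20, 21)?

O

The two points share x = 20 and their y-coordinates satisfy 10 + 21 ≡ 0 (mod 31), so they are inverses. Their sum is 𝒪.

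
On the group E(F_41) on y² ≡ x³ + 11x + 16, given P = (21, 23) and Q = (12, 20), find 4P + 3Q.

First 4P:
Repeated addition: build up to 4P.
2P: tangent at (21, 23): λ = (3·21² + 11)/(2·23) ≡ 22/5. 5⁻¹ ≡ 33 (mod 41), so λ ≡ 22·33 ≡ 29.
  x = λ² - 21 - 21 = 841 - 42 ≡ 20; y = λ·(21 - 20) - 23 ≡ 6. → (20, 6)
3P: (20, 6) + (21, 23). λ = (23 - 6)/(21 - 20) ≡ 17/1 mod 41. 1⁻¹ ≡ 1 (mod 41) since 1·1 = 1 ≡ 1, so λ ≡ 17.
  x = λ² - 20 - 21 = 289 - 41 ≡ 2; y = λ·(20 - 2) - 6 ≡ 13. → (2, 13)
4P: (2, 13) + (21, 23). λ = (23 - 13)/(21 - 2) ≡ 10/19 mod 41. 19⁻¹ ≡ 13 (mod 41), so λ ≡ 7.
  x = λ² - 2 - 21 = 49 - 23 ≡ 26; y = λ·(2 - 26) - 13 ≡ 24. → (26, 24)
4P = (26, 24).
Next 3Q:
Repeated addition: build up to 3Q.
2Q: tangent at (12, 20): λ = (3·12² + 11)/(2·20) ≡ 33/40. 40⁻¹ ≡ 40 (mod 41), so λ ≡ 33·40 ≡ 8.
  x = λ² - 12 - 12 = 64 - 24 ≡ 40; y = λ·(12 - 40) - 20 ≡ 2. → (40, 2)
3Q: (40, 2) + (12, 20). λ = (20 - 2)/(12 - 40) ≡ 18/13 mod 41. 13⁻¹ ≡ 19 (mod 41), so λ ≡ 14.
  x = λ² - 40 - 12 = 196 - 52 ≡ 21; y = λ·(40 - 21) - 2 ≡ 18. → (21, 18)
3Q = (21, 18).
Finally 4P + 3Q:
(26, 24) + (21, 18). λ = (18 - 24)/(21 - 26) ≡ 35/36 mod 41. 36⁻¹ ≡ 8 (mod 41), so λ ≡ 34.
  x = λ² - 26 - 21 = 1156 - 47 ≡ 2; y = λ·(26 - 2) - 24 ≡ 13. → (2, 13)

(2, 13)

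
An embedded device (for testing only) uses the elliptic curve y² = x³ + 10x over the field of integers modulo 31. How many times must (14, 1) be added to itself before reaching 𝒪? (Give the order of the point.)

2P: tangent at (14, 1): λ = (3·14² + 10)/(2·1) ≡ 9/2. 2⁻¹ ≡ 16 (mod 31) since 2·16 = 32 ≡ 1, so λ ≡ 9·16 ≡ 20.
  x = λ² - 14 - 14 = 400 - 28 ≡ 0; y = λ·(14 - 0) - 1 ≡ 0. → (0, 0)
3P: (0, 0) + (14, 1). λ = (1 - 0)/(14 - 0) ≡ 1/14 mod 31. 14⁻¹ ≡ 20 (mod 31), so λ ≡ 20.
  x = λ² - 0 - 14 = 400 - 14 ≡ 14; y = λ·(0 - 14) - 0 ≡ 30. → (14, 30)
4P: (14, 30) + (14, 1): same x and y₁ ≡ -y₂, so the sum is 𝒪.
4P = 𝒪, so the order is 4.

4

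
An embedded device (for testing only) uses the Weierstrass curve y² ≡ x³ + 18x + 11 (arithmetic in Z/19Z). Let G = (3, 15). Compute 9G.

(14, 10)

Repeated addition: build up to 9G.
2G: tangent at (3, 15): λ = (3·3² + 18)/(2·15) ≡ 7/11. 11⁻¹ ≡ 7 (mod 19), so λ ≡ 7·7 ≡ 11.
  x = λ² - 3 - 3 = 121 - 6 ≡ 1; y = λ·(3 - 1) - 15 ≡ 7. → (1, 7)
3G: (1, 7) + (3, 15). λ = (15 - 7)/(3 - 1) ≡ 8/2 mod 19. 2⁻¹ ≡ 10 (mod 19) since 2·10 = 20 ≡ 1, so λ ≡ 4.
  x = λ² - 1 - 3 = 16 - 4 ≡ 12; y = λ·(1 - 12) - 7 ≡ 6. → (12, 6)
4G: (12, 6) + (3, 15). λ = (15 - 6)/(3 - 12) ≡ 9/10 mod 19. 10⁻¹ ≡ 2 (mod 19) since 10·2 = 20 ≡ 1, so λ ≡ 18.
  x = λ² - 12 - 3 = 324 - 15 ≡ 5; y = λ·(12 - 5) - 6 ≡ 6. → (5, 6)
5G: (5, 6) + (3, 15). λ = (15 - 6)/(3 - 5) ≡ 9/17 mod 19. 17⁻¹ ≡ 9 (mod 19), so λ ≡ 5.
  x = λ² - 5 - 3 = 25 - 8 ≡ 17; y = λ·(5 - 17) - 6 ≡ 10. → (17, 10)
6G: (17, 10) + (3, 15). λ = (15 - 10)/(3 - 17) ≡ 5/5 mod 19. 5⁻¹ ≡ 4 (mod 19), so λ ≡ 1.
  x = λ² - 17 - 3 = 1 - 20 ≡ 0; y = λ·(17 - 0) - 10 ≡ 7. → (0, 7)
7G: (0, 7) + (3, 15). λ = (15 - 7)/(3 - 0) ≡ 8/3 mod 19. 3⁻¹ ≡ 13 (mod 19), so λ ≡ 9.
  x = λ² - 0 - 3 = 81 - 3 ≡ 2; y = λ·(0 - 2) - 7 ≡ 13. → (2, 13)
8G: (2, 13) + (3, 15). λ = (15 - 13)/(3 - 2) ≡ 2/1 mod 19. 1⁻¹ ≡ 1 (mod 19) since 1·1 = 1 ≡ 1, so λ ≡ 2.
  x = λ² - 2 - 3 = 4 - 5 ≡ 18; y = λ·(2 - 18) - 13 ≡ 12. → (18, 12)
9G: (18, 12) + (3, 15). λ = (15 - 12)/(3 - 18) ≡ 3/4 mod 19. 4⁻¹ ≡ 5 (mod 19) since 4·5 = 20 ≡ 1, so λ ≡ 15.
  x = λ² - 18 - 3 = 225 - 21 ≡ 14; y = λ·(18 - 14) - 12 ≡ 10. → (14, 10)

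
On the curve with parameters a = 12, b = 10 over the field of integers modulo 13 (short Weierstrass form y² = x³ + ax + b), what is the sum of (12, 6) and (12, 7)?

O

The two points share x = 12 and their y-coordinates satisfy 6 + 7 ≡ 0 (mod 13), so they are inverses. Their sum is O.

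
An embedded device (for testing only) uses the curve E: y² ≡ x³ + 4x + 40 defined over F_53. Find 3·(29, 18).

(21, 2)

Write Q = (29, 18).
Repeated addition: build up to 3Q.
2Q: tangent at (29, 18): λ = (3·29² + 4)/(2·18) ≡ 36/36. 36⁻¹ ≡ 28 (mod 53) since 36·28 = 1008 ≡ 1, so λ ≡ 36·28 ≡ 1.
  x = λ² - 29 - 29 = 1 - 58 ≡ 49; y = λ·(29 - 49) - 18 ≡ 15. → (49, 15)
3Q: (49, 15) + (29, 18). λ = (18 - 15)/(29 - 49) ≡ 3/33 mod 53. 33⁻¹ ≡ 45 (mod 53), so λ ≡ 29.
  x = λ² - 49 - 29 = 841 - 78 ≡ 21; y = λ·(49 - 21) - 15 ≡ 2. → (21, 2)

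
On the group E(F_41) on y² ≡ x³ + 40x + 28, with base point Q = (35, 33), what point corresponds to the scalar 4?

(11, 6)

Double-and-add on 4 = (100)₂. Start with Q = (35, 33) for the leading 1-bit.
double: tangent at (35, 33): λ = (3·35² + 40)/(2·33) ≡ 25/25. 25⁻¹ ≡ 23 (mod 41) since 25·23 = 575 ≡ 1, so λ ≡ 25·23 ≡ 1.
  x = λ² - 35 - 35 = 1 - 70 ≡ 13; y = λ·(35 - 13) - 33 ≡ 30. → (13, 30)
double: tangent at (13, 30): λ = (3·13² + 40)/(2·30) ≡ 14/19. 19⁻¹ ≡ 13 (mod 41) since 19·13 = 247 ≡ 1, so λ ≡ 14·13 ≡ 18.
  x = λ² - 13 - 13 = 324 - 26 ≡ 11; y = λ·(13 - 11) - 30 ≡ 6. → (11, 6)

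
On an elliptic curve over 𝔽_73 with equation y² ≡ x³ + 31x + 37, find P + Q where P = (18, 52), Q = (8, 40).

(28, 9)

(18, 52) + (8, 40). λ = (40 - 52)/(8 - 18) ≡ 61/63 mod 73. 63⁻¹ ≡ 51 (mod 73) since 63·51 = 3213 ≡ 1, so λ ≡ 45.
  x = λ² - 18 - 8 = 2025 - 26 ≡ 28; y = λ·(18 - 28) - 52 ≡ 9. → (28, 9)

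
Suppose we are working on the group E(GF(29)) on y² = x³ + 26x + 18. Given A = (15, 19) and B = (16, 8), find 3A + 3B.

First 3A:
Repeated addition: build up to 3A.
2A: tangent at (15, 19): λ = (3·15² + 26)/(2·19) ≡ 5/9. 9⁻¹ ≡ 13 (mod 29) since 9·13 = 117 ≡ 1, so λ ≡ 5·13 ≡ 7.
  x = λ² - 15 - 15 = 49 - 30 ≡ 19; y = λ·(15 - 19) - 19 ≡ 11. → (19, 11)
3A: (19, 11) + (15, 19). λ = (19 - 11)/(15 - 19) ≡ 8/25 mod 29. 25⁻¹ ≡ 7 (mod 29), so λ ≡ 27.
  x = λ² - 19 - 15 = 729 - 34 ≡ 28; y = λ·(19 - 28) - 11 ≡ 7. → (28, 7)
3A = (28, 7).
Next 3B:
Repeated addition: build up to 3B.
2B: tangent at (16, 8): λ = (3·16² + 26)/(2·8) ≡ 11/16. 16⁻¹ ≡ 20 (mod 29) since 16·20 = 320 ≡ 1, so λ ≡ 11·20 ≡ 17.
  x = λ² - 16 - 16 = 289 - 32 ≡ 25; y = λ·(16 - 25) - 8 ≡ 13. → (25, 13)
3B: (25, 13) + (16, 8). λ = (8 - 13)/(16 - 25) ≡ 24/20 mod 29. 20⁻¹ ≡ 16 (mod 29), so λ ≡ 7.
  x = λ² - 25 - 16 = 49 - 41 ≡ 8; y = λ·(25 - 8) - 13 ≡ 19. → (8, 19)
3B = (8, 19).
Finally 3A + 3B:
(28, 7) + (8, 19). λ = (19 - 7)/(8 - 28) ≡ 12/9 mod 29. 9⁻¹ ≡ 13 (mod 29) since 9·13 = 117 ≡ 1, so λ ≡ 11.
  x = λ² - 28 - 8 = 121 - 36 ≡ 27; y = λ·(28 - 27) - 7 ≡ 4. → (27, 4)

(27, 4)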